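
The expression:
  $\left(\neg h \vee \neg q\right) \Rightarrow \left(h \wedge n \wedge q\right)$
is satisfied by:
  {h: True, q: True}


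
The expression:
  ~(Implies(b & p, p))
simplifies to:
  False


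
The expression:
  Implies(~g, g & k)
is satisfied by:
  {g: True}


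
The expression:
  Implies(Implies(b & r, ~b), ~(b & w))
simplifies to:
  r | ~b | ~w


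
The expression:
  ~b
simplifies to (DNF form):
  ~b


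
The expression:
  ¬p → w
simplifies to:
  p ∨ w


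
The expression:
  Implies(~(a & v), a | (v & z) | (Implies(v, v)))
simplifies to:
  True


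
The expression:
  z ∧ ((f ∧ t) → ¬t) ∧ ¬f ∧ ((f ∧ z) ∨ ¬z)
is never true.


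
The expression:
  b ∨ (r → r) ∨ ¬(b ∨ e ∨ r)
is always true.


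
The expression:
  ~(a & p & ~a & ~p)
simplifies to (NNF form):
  True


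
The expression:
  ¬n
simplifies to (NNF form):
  ¬n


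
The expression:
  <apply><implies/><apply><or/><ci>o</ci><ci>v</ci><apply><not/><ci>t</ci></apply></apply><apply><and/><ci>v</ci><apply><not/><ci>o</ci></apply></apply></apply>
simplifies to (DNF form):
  <apply><or/><apply><and/><ci>t</ci><apply><not/><ci>o</ci></apply></apply><apply><and/><ci>v</ci><apply><not/><ci>o</ci></apply></apply></apply>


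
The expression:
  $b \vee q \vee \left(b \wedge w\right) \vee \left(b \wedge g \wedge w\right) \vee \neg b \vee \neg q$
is always true.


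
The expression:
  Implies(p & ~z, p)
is always true.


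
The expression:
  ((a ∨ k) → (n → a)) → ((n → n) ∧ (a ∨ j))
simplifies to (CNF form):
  (a ∨ j ∨ k) ∧ (a ∨ j ∨ n)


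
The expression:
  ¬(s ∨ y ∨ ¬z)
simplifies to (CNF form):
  z ∧ ¬s ∧ ¬y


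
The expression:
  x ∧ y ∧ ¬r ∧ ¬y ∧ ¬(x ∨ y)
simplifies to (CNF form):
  False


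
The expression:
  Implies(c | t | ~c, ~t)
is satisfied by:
  {t: False}


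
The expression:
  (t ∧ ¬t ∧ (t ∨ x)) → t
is always true.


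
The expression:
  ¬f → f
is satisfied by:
  {f: True}


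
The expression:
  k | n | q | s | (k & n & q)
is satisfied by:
  {n: True, k: True, q: True, s: True}
  {n: True, k: True, q: True, s: False}
  {n: True, k: True, s: True, q: False}
  {n: True, k: True, s: False, q: False}
  {n: True, q: True, s: True, k: False}
  {n: True, q: True, s: False, k: False}
  {n: True, q: False, s: True, k: False}
  {n: True, q: False, s: False, k: False}
  {k: True, q: True, s: True, n: False}
  {k: True, q: True, s: False, n: False}
  {k: True, s: True, q: False, n: False}
  {k: True, s: False, q: False, n: False}
  {q: True, s: True, k: False, n: False}
  {q: True, k: False, s: False, n: False}
  {s: True, k: False, q: False, n: False}


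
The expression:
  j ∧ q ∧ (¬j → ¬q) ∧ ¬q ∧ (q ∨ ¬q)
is never true.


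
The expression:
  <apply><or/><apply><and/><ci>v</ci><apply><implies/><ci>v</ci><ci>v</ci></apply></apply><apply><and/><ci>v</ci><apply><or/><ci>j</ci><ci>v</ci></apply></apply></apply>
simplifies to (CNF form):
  <ci>v</ci>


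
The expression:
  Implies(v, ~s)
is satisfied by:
  {s: False, v: False}
  {v: True, s: False}
  {s: True, v: False}


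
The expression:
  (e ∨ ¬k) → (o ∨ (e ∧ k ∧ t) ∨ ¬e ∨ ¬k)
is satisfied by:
  {t: True, o: True, k: False, e: False}
  {t: True, o: False, k: False, e: False}
  {o: True, t: False, k: False, e: False}
  {t: False, o: False, k: False, e: False}
  {e: True, t: True, o: True, k: False}
  {e: True, t: True, o: False, k: False}
  {e: True, o: True, t: False, k: False}
  {e: True, o: False, t: False, k: False}
  {t: True, k: True, o: True, e: False}
  {t: True, k: True, o: False, e: False}
  {k: True, o: True, t: False, e: False}
  {k: True, t: False, o: False, e: False}
  {e: True, k: True, t: True, o: True}
  {e: True, k: True, t: True, o: False}
  {e: True, k: True, o: True, t: False}


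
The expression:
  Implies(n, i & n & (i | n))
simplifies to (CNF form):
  i | ~n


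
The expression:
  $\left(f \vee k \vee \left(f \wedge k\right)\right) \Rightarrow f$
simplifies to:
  $f \vee \neg k$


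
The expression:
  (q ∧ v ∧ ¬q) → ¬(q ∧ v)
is always true.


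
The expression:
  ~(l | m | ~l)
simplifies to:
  False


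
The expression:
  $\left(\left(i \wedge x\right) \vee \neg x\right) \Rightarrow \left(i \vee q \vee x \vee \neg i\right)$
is always true.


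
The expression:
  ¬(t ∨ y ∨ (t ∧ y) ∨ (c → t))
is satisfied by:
  {c: True, y: False, t: False}


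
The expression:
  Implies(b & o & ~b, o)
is always true.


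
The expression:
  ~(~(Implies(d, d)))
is always true.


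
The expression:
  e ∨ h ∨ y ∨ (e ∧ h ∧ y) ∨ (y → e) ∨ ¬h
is always true.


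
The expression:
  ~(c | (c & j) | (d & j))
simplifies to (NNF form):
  ~c & (~d | ~j)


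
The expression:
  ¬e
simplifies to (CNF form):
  ¬e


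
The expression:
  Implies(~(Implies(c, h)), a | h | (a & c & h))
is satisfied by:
  {h: True, a: True, c: False}
  {h: True, c: False, a: False}
  {a: True, c: False, h: False}
  {a: False, c: False, h: False}
  {h: True, a: True, c: True}
  {h: True, c: True, a: False}
  {a: True, c: True, h: False}


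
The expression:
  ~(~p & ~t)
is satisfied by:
  {t: True, p: True}
  {t: True, p: False}
  {p: True, t: False}


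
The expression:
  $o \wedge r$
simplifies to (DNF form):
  $o \wedge r$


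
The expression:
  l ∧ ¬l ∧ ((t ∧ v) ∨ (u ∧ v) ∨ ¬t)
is never true.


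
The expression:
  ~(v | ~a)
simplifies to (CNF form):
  a & ~v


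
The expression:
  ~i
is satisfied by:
  {i: False}


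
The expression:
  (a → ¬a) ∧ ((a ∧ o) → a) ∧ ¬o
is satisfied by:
  {o: False, a: False}


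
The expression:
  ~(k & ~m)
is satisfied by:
  {m: True, k: False}
  {k: False, m: False}
  {k: True, m: True}


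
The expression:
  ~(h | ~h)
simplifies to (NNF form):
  False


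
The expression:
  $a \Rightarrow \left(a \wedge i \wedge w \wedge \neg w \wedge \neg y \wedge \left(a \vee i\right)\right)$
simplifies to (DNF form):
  $\neg a$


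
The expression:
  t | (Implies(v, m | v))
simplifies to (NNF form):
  True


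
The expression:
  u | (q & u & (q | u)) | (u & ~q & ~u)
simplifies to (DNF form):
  u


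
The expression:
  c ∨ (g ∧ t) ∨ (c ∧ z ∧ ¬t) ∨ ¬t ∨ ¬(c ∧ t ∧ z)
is always true.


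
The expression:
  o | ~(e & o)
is always true.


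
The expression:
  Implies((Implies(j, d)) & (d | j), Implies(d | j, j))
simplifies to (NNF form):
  j | ~d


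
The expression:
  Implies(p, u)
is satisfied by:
  {u: True, p: False}
  {p: False, u: False}
  {p: True, u: True}


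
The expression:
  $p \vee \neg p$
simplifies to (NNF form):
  $\text{True}$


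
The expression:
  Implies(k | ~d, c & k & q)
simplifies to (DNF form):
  (d & ~k) | (k & ~k) | (c & d & q) | (c & k & q) | (c & d & ~k) | (c & k & ~k) | (d & q & ~k) | (k & q & ~k)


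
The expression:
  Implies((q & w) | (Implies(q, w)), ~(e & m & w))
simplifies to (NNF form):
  ~e | ~m | ~w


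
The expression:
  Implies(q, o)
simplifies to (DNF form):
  o | ~q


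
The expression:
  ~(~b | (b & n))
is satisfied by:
  {b: True, n: False}


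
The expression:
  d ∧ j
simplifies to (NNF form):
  d ∧ j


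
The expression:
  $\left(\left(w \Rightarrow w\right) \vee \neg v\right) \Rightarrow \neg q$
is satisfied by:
  {q: False}


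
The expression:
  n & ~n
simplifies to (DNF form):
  False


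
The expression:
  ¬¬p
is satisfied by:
  {p: True}


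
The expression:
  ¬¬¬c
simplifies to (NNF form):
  ¬c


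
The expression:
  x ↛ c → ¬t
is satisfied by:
  {c: True, t: False, x: False}
  {t: False, x: False, c: False}
  {c: True, x: True, t: False}
  {x: True, t: False, c: False}
  {c: True, t: True, x: False}
  {t: True, c: False, x: False}
  {c: True, x: True, t: True}


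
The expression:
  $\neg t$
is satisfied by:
  {t: False}


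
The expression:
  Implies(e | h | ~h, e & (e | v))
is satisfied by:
  {e: True}


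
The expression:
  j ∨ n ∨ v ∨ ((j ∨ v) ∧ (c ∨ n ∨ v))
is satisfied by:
  {n: True, v: True, j: True}
  {n: True, v: True, j: False}
  {n: True, j: True, v: False}
  {n: True, j: False, v: False}
  {v: True, j: True, n: False}
  {v: True, j: False, n: False}
  {j: True, v: False, n: False}


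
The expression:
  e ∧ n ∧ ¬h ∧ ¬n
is never true.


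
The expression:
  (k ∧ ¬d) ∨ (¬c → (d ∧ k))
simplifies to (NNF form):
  c ∨ k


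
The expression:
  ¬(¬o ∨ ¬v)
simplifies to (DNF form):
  o ∧ v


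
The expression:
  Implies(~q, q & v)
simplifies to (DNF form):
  q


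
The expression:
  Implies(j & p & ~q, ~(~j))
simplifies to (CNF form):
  True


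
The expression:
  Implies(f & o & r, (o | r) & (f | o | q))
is always true.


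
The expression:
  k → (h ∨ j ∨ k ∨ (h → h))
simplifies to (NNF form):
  True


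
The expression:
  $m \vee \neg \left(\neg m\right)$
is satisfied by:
  {m: True}


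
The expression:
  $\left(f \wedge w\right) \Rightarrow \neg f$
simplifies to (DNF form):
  $\neg f \vee \neg w$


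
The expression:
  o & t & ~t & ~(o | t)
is never true.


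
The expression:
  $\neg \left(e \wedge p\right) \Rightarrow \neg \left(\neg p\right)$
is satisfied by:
  {p: True}


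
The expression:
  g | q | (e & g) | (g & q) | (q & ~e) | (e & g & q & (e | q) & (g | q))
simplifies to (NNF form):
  g | q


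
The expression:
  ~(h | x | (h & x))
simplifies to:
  ~h & ~x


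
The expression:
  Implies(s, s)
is always true.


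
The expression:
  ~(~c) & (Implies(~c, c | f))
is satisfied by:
  {c: True}


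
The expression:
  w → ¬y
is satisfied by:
  {w: False, y: False}
  {y: True, w: False}
  {w: True, y: False}


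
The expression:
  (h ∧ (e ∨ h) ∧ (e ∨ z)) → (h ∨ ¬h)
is always true.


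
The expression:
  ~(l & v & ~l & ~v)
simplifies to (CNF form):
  True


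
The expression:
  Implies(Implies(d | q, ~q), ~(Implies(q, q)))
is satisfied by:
  {q: True}


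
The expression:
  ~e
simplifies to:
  ~e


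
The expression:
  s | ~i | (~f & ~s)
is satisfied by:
  {s: True, i: False, f: False}
  {s: False, i: False, f: False}
  {f: True, s: True, i: False}
  {f: True, s: False, i: False}
  {i: True, s: True, f: False}
  {i: True, s: False, f: False}
  {i: True, f: True, s: True}


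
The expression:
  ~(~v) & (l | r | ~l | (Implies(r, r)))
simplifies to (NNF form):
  v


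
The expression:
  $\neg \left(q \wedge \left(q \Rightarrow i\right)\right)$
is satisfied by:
  {q: False, i: False}
  {i: True, q: False}
  {q: True, i: False}


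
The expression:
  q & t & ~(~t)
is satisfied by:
  {t: True, q: True}


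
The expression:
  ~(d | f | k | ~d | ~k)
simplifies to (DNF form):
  False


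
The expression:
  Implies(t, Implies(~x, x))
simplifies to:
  x | ~t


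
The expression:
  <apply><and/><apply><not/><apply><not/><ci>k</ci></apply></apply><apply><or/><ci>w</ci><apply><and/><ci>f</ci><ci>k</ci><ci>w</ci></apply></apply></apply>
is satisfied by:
  {w: True, k: True}


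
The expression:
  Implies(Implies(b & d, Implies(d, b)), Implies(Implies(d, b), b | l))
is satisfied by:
  {b: True, d: True, l: True}
  {b: True, d: True, l: False}
  {b: True, l: True, d: False}
  {b: True, l: False, d: False}
  {d: True, l: True, b: False}
  {d: True, l: False, b: False}
  {l: True, d: False, b: False}


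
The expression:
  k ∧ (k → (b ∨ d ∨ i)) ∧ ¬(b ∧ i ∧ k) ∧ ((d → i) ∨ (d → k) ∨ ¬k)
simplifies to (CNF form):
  k ∧ (¬b ∨ ¬i) ∧ (b ∨ d ∨ i)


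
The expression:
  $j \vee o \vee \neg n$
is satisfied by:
  {o: True, j: True, n: False}
  {o: True, j: False, n: False}
  {j: True, o: False, n: False}
  {o: False, j: False, n: False}
  {n: True, o: True, j: True}
  {n: True, o: True, j: False}
  {n: True, j: True, o: False}


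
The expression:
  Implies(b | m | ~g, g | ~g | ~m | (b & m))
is always true.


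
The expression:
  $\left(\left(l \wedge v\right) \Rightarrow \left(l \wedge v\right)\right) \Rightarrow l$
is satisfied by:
  {l: True}


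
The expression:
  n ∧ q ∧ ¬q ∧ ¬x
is never true.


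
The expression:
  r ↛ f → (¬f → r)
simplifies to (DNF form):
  True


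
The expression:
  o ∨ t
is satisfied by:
  {t: True, o: True}
  {t: True, o: False}
  {o: True, t: False}


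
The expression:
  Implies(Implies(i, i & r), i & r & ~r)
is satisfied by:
  {i: True, r: False}


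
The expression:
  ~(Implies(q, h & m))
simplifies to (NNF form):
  q & (~h | ~m)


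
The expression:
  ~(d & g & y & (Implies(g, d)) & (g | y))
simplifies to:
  ~d | ~g | ~y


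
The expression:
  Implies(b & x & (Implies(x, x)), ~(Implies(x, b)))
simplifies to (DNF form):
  ~b | ~x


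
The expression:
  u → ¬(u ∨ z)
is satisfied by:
  {u: False}


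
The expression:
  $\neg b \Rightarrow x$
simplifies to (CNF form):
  $b \vee x$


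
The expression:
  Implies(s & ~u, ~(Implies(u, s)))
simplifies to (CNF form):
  u | ~s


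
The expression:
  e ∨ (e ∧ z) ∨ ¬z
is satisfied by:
  {e: True, z: False}
  {z: False, e: False}
  {z: True, e: True}


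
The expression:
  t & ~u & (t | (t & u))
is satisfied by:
  {t: True, u: False}


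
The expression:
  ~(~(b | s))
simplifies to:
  b | s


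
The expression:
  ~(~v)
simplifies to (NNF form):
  v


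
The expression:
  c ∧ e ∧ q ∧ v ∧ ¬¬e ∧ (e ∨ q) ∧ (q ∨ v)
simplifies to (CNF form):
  c ∧ e ∧ q ∧ v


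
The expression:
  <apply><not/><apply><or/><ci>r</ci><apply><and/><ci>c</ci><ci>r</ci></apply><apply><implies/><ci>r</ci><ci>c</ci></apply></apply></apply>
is never true.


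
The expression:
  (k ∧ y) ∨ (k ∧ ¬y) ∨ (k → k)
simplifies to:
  True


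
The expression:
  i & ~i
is never true.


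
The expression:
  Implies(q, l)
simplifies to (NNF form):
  l | ~q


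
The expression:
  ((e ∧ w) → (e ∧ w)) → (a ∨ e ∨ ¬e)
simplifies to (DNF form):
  True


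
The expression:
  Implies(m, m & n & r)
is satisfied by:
  {r: True, n: True, m: False}
  {r: True, n: False, m: False}
  {n: True, r: False, m: False}
  {r: False, n: False, m: False}
  {r: True, m: True, n: True}


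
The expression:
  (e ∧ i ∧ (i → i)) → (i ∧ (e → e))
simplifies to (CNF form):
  True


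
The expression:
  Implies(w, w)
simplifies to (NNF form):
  True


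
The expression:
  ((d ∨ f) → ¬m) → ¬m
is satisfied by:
  {d: True, f: True, m: False}
  {d: True, f: False, m: False}
  {f: True, d: False, m: False}
  {d: False, f: False, m: False}
  {d: True, m: True, f: True}
  {d: True, m: True, f: False}
  {m: True, f: True, d: False}


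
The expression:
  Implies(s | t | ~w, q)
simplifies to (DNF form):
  q | (w & ~s & ~t)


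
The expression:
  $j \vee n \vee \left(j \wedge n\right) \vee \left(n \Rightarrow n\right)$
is always true.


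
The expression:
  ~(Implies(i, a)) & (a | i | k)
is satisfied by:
  {i: True, a: False}


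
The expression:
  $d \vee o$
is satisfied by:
  {d: True, o: True}
  {d: True, o: False}
  {o: True, d: False}


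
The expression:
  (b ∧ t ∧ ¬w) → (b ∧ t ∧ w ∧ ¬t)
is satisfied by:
  {w: True, t: False, b: False}
  {w: False, t: False, b: False}
  {b: True, w: True, t: False}
  {b: True, w: False, t: False}
  {t: True, w: True, b: False}
  {t: True, w: False, b: False}
  {t: True, b: True, w: True}


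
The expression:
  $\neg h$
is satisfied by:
  {h: False}


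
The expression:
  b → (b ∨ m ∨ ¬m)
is always true.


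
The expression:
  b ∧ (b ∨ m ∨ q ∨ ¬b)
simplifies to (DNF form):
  b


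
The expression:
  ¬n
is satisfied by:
  {n: False}


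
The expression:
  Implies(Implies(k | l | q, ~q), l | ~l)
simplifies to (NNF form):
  True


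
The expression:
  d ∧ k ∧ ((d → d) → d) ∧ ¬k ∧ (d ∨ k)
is never true.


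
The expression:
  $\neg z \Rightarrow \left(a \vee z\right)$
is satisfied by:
  {a: True, z: True}
  {a: True, z: False}
  {z: True, a: False}


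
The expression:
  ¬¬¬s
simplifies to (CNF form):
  ¬s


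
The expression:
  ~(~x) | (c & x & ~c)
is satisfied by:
  {x: True}


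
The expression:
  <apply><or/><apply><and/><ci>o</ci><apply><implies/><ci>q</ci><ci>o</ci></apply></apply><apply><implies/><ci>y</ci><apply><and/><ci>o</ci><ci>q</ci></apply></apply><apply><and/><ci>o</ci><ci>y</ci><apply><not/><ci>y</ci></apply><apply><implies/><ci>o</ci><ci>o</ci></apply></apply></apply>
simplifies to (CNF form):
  <apply><or/><ci>o</ci><apply><not/><ci>y</ci></apply></apply>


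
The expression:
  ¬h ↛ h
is always true.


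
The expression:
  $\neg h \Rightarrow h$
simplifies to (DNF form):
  $h$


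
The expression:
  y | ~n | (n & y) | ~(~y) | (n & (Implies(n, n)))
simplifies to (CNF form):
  True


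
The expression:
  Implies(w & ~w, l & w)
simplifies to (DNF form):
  True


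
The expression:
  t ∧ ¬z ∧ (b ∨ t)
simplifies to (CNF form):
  t ∧ ¬z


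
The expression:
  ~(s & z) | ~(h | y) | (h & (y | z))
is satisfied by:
  {h: True, s: False, z: False, y: False}
  {y: False, s: False, h: False, z: False}
  {y: True, h: True, s: False, z: False}
  {y: True, s: False, h: False, z: False}
  {z: True, h: True, y: False, s: False}
  {z: True, y: False, s: False, h: False}
  {z: True, y: True, h: True, s: False}
  {z: True, y: True, s: False, h: False}
  {h: True, s: True, z: False, y: False}
  {s: True, z: False, h: False, y: False}
  {y: True, s: True, h: True, z: False}
  {y: True, s: True, z: False, h: False}
  {h: True, s: True, z: True, y: False}
  {s: True, z: True, y: False, h: False}
  {y: True, s: True, z: True, h: True}


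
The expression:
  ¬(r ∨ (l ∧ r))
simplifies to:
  ¬r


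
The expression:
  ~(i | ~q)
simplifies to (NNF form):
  q & ~i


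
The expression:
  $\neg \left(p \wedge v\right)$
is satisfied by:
  {p: False, v: False}
  {v: True, p: False}
  {p: True, v: False}


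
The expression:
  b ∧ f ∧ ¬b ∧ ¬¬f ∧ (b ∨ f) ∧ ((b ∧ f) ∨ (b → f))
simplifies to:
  False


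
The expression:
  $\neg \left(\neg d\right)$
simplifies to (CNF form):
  $d$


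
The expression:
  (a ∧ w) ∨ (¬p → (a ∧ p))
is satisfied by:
  {a: True, p: True, w: True}
  {a: True, p: True, w: False}
  {p: True, w: True, a: False}
  {p: True, w: False, a: False}
  {a: True, w: True, p: False}


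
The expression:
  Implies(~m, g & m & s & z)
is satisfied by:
  {m: True}


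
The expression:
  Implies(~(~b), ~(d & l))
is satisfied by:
  {l: False, d: False, b: False}
  {b: True, l: False, d: False}
  {d: True, l: False, b: False}
  {b: True, d: True, l: False}
  {l: True, b: False, d: False}
  {b: True, l: True, d: False}
  {d: True, l: True, b: False}


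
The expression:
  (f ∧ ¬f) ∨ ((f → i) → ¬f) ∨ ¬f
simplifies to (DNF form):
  ¬f ∨ ¬i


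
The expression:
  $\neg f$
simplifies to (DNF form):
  $\neg f$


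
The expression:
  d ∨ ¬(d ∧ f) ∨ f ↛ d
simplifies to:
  True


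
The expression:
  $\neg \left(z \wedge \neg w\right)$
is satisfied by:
  {w: True, z: False}
  {z: False, w: False}
  {z: True, w: True}


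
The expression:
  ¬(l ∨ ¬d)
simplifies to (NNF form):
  d ∧ ¬l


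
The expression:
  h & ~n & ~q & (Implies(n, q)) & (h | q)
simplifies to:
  h & ~n & ~q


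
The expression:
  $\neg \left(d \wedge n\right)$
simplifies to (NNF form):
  $\neg d \vee \neg n$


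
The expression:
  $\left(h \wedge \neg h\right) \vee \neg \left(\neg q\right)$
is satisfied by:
  {q: True}


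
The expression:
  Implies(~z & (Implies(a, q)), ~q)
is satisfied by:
  {z: True, q: False}
  {q: False, z: False}
  {q: True, z: True}


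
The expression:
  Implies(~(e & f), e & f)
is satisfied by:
  {e: True, f: True}


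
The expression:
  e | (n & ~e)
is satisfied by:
  {n: True, e: True}
  {n: True, e: False}
  {e: True, n: False}


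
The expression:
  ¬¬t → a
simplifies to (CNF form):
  a ∨ ¬t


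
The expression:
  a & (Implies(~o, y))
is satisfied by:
  {a: True, y: True, o: True}
  {a: True, y: True, o: False}
  {a: True, o: True, y: False}


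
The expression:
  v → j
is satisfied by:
  {j: True, v: False}
  {v: False, j: False}
  {v: True, j: True}


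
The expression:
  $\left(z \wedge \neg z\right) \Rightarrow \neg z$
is always true.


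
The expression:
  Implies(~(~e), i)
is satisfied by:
  {i: True, e: False}
  {e: False, i: False}
  {e: True, i: True}


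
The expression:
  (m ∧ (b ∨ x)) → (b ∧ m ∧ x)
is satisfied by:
  {x: False, m: False, b: False}
  {b: True, x: False, m: False}
  {x: True, b: False, m: False}
  {b: True, x: True, m: False}
  {m: True, b: False, x: False}
  {b: True, m: True, x: True}


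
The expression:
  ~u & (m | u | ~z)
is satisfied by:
  {m: True, u: False, z: False}
  {m: False, u: False, z: False}
  {z: True, m: True, u: False}


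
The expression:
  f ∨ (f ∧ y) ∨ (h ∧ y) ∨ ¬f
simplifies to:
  True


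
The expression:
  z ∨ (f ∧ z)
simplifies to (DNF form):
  z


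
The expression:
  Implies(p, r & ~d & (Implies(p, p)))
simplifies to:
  ~p | (r & ~d)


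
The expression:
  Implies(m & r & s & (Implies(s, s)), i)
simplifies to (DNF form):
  i | ~m | ~r | ~s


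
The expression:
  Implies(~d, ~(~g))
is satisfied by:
  {d: True, g: True}
  {d: True, g: False}
  {g: True, d: False}


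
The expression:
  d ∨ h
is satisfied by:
  {d: True, h: True}
  {d: True, h: False}
  {h: True, d: False}


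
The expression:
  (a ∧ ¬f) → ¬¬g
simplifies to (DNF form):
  f ∨ g ∨ ¬a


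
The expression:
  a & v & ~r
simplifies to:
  a & v & ~r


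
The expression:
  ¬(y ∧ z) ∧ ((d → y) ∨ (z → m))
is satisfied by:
  {m: True, d: False, z: False, y: False}
  {y: False, d: False, m: False, z: False}
  {m: True, d: True, y: False, z: False}
  {d: True, y: False, m: False, z: False}
  {y: True, m: True, d: False, z: False}
  {y: True, d: False, m: False, z: False}
  {y: True, m: True, d: True, z: False}
  {y: True, d: True, m: False, z: False}
  {z: True, m: True, y: False, d: False}
  {z: True, y: False, d: False, m: False}
  {z: True, m: True, d: True, y: False}


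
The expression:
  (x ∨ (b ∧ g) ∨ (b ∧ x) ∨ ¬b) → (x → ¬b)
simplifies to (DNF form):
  ¬b ∨ ¬x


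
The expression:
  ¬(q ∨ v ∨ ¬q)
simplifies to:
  False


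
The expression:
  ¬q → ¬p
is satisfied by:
  {q: True, p: False}
  {p: False, q: False}
  {p: True, q: True}


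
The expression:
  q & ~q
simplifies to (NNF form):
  False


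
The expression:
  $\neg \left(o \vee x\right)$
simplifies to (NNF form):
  $\neg o \wedge \neg x$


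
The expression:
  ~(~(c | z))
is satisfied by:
  {z: True, c: True}
  {z: True, c: False}
  {c: True, z: False}


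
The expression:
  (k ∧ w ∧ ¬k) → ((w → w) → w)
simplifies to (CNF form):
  True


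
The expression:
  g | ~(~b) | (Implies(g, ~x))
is always true.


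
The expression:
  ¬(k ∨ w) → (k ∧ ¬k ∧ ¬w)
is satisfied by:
  {k: True, w: True}
  {k: True, w: False}
  {w: True, k: False}


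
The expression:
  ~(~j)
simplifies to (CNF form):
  j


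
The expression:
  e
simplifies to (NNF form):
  e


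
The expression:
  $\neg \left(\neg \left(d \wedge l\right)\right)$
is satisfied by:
  {d: True, l: True}


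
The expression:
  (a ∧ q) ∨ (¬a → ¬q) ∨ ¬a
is always true.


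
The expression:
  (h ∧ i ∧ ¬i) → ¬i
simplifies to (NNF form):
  True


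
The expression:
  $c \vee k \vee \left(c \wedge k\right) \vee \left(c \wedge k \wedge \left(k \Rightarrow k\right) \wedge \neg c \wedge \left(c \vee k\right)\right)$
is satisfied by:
  {k: True, c: True}
  {k: True, c: False}
  {c: True, k: False}


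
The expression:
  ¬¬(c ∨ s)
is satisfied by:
  {c: True, s: True}
  {c: True, s: False}
  {s: True, c: False}


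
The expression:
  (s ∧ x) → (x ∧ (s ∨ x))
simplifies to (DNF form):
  True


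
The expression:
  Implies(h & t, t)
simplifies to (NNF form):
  True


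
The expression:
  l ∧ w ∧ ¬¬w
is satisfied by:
  {w: True, l: True}


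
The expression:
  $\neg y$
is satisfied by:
  {y: False}


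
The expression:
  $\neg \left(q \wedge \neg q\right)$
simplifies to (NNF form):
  $\text{True}$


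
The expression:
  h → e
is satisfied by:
  {e: True, h: False}
  {h: False, e: False}
  {h: True, e: True}


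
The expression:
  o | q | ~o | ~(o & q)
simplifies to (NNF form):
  True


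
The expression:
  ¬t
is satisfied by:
  {t: False}


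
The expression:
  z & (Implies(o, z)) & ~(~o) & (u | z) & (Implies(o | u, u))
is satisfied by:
  {z: True, u: True, o: True}


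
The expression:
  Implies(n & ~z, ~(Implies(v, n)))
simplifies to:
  z | ~n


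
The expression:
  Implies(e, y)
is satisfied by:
  {y: True, e: False}
  {e: False, y: False}
  {e: True, y: True}


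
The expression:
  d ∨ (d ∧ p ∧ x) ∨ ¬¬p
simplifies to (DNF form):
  d ∨ p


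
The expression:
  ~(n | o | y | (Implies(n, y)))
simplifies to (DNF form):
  False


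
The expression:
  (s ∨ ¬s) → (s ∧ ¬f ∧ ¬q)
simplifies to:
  s ∧ ¬f ∧ ¬q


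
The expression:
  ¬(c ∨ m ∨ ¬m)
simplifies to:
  False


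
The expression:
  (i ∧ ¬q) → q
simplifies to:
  q ∨ ¬i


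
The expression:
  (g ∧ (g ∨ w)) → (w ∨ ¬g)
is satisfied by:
  {w: True, g: False}
  {g: False, w: False}
  {g: True, w: True}


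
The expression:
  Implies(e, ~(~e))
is always true.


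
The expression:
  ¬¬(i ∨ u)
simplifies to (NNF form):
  i ∨ u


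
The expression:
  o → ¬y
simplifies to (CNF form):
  ¬o ∨ ¬y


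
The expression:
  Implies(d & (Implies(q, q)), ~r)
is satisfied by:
  {d: False, r: False}
  {r: True, d: False}
  {d: True, r: False}


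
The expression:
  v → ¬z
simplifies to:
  ¬v ∨ ¬z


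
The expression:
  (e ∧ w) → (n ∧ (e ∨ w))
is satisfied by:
  {n: True, w: False, e: False}
  {w: False, e: False, n: False}
  {n: True, e: True, w: False}
  {e: True, w: False, n: False}
  {n: True, w: True, e: False}
  {w: True, n: False, e: False}
  {n: True, e: True, w: True}


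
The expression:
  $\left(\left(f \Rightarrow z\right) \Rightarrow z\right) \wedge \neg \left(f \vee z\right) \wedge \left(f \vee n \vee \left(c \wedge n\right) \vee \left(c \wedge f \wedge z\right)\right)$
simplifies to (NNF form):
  $\text{False}$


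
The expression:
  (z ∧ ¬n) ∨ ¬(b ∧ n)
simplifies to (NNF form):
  ¬b ∨ ¬n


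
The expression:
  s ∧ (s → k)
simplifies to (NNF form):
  k ∧ s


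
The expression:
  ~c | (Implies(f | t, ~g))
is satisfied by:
  {f: False, g: False, c: False, t: False}
  {t: True, f: False, g: False, c: False}
  {f: True, t: False, g: False, c: False}
  {t: True, f: True, g: False, c: False}
  {c: True, t: False, f: False, g: False}
  {t: True, c: True, f: False, g: False}
  {c: True, f: True, t: False, g: False}
  {t: True, c: True, f: True, g: False}
  {g: True, c: False, f: False, t: False}
  {g: True, t: True, c: False, f: False}
  {g: True, f: True, c: False, t: False}
  {t: True, g: True, f: True, c: False}
  {g: True, c: True, t: False, f: False}


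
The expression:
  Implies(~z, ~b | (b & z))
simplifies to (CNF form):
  z | ~b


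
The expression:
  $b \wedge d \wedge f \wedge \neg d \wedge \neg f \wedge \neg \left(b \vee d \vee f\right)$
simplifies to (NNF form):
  $\text{False}$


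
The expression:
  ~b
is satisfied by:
  {b: False}


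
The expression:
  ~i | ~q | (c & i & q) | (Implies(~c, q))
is always true.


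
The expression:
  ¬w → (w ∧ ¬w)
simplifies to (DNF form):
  w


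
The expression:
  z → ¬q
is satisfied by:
  {q: False, z: False}
  {z: True, q: False}
  {q: True, z: False}


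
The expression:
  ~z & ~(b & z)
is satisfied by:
  {z: False}


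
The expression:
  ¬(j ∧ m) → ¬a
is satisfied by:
  {j: True, m: True, a: False}
  {j: True, m: False, a: False}
  {m: True, j: False, a: False}
  {j: False, m: False, a: False}
  {a: True, j: True, m: True}


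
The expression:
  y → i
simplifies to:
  i ∨ ¬y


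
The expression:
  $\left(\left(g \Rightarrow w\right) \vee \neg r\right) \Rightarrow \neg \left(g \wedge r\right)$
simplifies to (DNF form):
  $\neg g \vee \neg r \vee \neg w$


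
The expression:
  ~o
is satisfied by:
  {o: False}


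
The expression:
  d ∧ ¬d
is never true.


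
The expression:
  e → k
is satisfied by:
  {k: True, e: False}
  {e: False, k: False}
  {e: True, k: True}


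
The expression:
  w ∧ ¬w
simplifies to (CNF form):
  False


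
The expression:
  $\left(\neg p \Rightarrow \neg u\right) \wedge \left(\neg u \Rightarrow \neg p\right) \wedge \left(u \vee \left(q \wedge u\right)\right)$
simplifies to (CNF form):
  $p \wedge u$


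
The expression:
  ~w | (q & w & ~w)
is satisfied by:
  {w: False}


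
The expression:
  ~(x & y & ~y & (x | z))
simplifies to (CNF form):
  True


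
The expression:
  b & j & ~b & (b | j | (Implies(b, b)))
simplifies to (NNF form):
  False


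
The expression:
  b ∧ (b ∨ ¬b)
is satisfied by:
  {b: True}


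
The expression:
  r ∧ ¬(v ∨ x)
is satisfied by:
  {r: True, x: False, v: False}


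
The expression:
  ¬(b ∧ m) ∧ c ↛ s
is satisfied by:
  {c: True, m: False, b: False, s: False}
  {c: True, b: True, m: False, s: False}
  {c: True, m: True, b: False, s: False}


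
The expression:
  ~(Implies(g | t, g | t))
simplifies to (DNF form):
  False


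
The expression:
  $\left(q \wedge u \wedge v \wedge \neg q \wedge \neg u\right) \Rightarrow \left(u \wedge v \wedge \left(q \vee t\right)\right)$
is always true.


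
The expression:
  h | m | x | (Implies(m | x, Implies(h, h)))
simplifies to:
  True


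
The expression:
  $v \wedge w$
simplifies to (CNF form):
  $v \wedge w$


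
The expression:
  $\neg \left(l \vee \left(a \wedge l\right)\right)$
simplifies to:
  $\neg l$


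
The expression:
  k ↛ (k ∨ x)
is never true.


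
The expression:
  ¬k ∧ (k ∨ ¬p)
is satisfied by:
  {p: False, k: False}


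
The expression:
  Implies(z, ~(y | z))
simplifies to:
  ~z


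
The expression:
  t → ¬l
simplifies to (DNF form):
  ¬l ∨ ¬t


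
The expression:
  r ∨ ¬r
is always true.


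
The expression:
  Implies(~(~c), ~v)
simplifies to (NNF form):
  ~c | ~v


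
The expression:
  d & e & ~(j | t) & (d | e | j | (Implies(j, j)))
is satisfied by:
  {e: True, d: True, t: False, j: False}


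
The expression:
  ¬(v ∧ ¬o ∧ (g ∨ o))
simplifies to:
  o ∨ ¬g ∨ ¬v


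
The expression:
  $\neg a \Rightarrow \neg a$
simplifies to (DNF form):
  $\text{True}$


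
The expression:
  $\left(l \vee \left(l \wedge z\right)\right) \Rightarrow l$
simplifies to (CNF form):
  $\text{True}$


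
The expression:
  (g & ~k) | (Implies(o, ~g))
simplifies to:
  ~g | ~k | ~o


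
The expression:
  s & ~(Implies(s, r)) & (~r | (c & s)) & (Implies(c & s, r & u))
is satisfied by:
  {s: True, r: False, c: False}


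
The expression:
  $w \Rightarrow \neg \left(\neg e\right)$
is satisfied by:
  {e: True, w: False}
  {w: False, e: False}
  {w: True, e: True}


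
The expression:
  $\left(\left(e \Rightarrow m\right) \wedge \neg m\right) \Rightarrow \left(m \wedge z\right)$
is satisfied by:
  {m: True, e: True}
  {m: True, e: False}
  {e: True, m: False}


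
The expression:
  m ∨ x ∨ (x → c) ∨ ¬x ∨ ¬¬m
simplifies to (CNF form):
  True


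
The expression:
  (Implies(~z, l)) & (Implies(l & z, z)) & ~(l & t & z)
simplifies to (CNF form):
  (l | z) & (z | ~z) & (l | z | ~l) & (l | z | ~t) & (l | ~l | ~t) & (z | ~l | ~z) & (z | ~t | ~z) & (~l | ~t | ~z)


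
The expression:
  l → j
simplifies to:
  j ∨ ¬l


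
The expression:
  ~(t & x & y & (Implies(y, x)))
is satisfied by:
  {t: False, x: False, y: False}
  {y: True, t: False, x: False}
  {x: True, t: False, y: False}
  {y: True, x: True, t: False}
  {t: True, y: False, x: False}
  {y: True, t: True, x: False}
  {x: True, t: True, y: False}


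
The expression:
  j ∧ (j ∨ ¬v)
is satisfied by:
  {j: True}


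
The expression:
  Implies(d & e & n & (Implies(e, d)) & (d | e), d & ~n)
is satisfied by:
  {e: False, d: False, n: False}
  {n: True, e: False, d: False}
  {d: True, e: False, n: False}
  {n: True, d: True, e: False}
  {e: True, n: False, d: False}
  {n: True, e: True, d: False}
  {d: True, e: True, n: False}


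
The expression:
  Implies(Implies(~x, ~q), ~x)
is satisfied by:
  {x: False}


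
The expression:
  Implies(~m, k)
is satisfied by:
  {k: True, m: True}
  {k: True, m: False}
  {m: True, k: False}


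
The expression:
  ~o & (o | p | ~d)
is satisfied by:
  {p: True, o: False, d: False}
  {o: False, d: False, p: False}
  {d: True, p: True, o: False}


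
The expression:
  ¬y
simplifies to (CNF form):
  ¬y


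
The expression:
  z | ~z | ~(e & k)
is always true.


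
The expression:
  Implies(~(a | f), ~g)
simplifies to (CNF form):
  a | f | ~g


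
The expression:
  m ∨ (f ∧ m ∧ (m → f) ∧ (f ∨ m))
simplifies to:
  m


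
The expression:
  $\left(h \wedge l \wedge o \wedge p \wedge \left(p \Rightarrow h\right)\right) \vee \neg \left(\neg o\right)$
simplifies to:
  $o$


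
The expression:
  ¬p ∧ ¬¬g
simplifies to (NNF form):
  g ∧ ¬p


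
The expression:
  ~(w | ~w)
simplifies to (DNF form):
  False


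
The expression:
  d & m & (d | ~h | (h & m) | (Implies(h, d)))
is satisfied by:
  {m: True, d: True}


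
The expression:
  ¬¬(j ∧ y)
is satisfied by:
  {j: True, y: True}


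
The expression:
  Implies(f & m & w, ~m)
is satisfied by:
  {w: False, m: False, f: False}
  {f: True, w: False, m: False}
  {m: True, w: False, f: False}
  {f: True, m: True, w: False}
  {w: True, f: False, m: False}
  {f: True, w: True, m: False}
  {m: True, w: True, f: False}


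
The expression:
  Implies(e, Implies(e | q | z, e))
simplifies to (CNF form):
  True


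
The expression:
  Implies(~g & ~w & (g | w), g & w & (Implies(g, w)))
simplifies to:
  True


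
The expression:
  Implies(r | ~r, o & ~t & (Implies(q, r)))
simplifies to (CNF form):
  o & ~t & (r | ~q)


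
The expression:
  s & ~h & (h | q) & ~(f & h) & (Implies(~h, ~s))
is never true.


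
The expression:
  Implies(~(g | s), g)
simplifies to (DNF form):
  g | s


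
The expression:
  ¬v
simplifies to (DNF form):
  ¬v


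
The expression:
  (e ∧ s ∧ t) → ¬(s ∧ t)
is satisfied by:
  {s: False, e: False, t: False}
  {t: True, s: False, e: False}
  {e: True, s: False, t: False}
  {t: True, e: True, s: False}
  {s: True, t: False, e: False}
  {t: True, s: True, e: False}
  {e: True, s: True, t: False}


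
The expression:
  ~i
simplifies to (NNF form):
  ~i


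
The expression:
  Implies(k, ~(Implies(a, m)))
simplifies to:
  ~k | (a & ~m)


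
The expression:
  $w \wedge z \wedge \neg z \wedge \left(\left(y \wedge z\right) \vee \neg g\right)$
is never true.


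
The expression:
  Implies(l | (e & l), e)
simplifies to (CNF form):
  e | ~l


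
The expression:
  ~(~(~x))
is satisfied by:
  {x: False}


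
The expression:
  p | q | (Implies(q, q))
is always true.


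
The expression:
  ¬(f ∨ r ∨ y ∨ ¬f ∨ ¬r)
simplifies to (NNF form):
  False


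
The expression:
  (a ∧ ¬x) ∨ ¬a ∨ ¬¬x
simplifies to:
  True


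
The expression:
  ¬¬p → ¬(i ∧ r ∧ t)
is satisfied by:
  {p: False, t: False, i: False, r: False}
  {r: True, p: False, t: False, i: False}
  {i: True, p: False, t: False, r: False}
  {r: True, i: True, p: False, t: False}
  {t: True, r: False, p: False, i: False}
  {r: True, t: True, p: False, i: False}
  {i: True, t: True, r: False, p: False}
  {r: True, i: True, t: True, p: False}
  {p: True, i: False, t: False, r: False}
  {r: True, p: True, i: False, t: False}
  {i: True, p: True, r: False, t: False}
  {r: True, i: True, p: True, t: False}
  {t: True, p: True, i: False, r: False}
  {r: True, t: True, p: True, i: False}
  {i: True, t: True, p: True, r: False}


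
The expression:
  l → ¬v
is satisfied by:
  {l: False, v: False}
  {v: True, l: False}
  {l: True, v: False}


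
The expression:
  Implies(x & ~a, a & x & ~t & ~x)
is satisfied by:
  {a: True, x: False}
  {x: False, a: False}
  {x: True, a: True}


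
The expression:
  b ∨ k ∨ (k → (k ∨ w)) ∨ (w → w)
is always true.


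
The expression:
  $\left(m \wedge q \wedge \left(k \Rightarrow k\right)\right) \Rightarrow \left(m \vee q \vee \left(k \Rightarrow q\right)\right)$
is always true.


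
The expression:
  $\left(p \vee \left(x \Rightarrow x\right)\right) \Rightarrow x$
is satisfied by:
  {x: True}


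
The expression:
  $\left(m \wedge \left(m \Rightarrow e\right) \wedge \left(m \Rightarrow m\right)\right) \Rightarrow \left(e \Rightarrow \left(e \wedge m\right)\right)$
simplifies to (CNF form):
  $\text{True}$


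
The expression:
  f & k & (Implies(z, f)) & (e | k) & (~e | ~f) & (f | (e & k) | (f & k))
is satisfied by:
  {f: True, k: True, e: False}


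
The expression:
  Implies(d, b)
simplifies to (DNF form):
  b | ~d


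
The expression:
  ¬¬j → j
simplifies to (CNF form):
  True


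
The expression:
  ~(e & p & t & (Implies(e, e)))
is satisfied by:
  {p: False, e: False, t: False}
  {t: True, p: False, e: False}
  {e: True, p: False, t: False}
  {t: True, e: True, p: False}
  {p: True, t: False, e: False}
  {t: True, p: True, e: False}
  {e: True, p: True, t: False}


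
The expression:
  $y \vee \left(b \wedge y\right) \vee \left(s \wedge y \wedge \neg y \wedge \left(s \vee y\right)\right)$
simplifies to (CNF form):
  $y$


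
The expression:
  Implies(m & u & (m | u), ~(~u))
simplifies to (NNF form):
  True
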